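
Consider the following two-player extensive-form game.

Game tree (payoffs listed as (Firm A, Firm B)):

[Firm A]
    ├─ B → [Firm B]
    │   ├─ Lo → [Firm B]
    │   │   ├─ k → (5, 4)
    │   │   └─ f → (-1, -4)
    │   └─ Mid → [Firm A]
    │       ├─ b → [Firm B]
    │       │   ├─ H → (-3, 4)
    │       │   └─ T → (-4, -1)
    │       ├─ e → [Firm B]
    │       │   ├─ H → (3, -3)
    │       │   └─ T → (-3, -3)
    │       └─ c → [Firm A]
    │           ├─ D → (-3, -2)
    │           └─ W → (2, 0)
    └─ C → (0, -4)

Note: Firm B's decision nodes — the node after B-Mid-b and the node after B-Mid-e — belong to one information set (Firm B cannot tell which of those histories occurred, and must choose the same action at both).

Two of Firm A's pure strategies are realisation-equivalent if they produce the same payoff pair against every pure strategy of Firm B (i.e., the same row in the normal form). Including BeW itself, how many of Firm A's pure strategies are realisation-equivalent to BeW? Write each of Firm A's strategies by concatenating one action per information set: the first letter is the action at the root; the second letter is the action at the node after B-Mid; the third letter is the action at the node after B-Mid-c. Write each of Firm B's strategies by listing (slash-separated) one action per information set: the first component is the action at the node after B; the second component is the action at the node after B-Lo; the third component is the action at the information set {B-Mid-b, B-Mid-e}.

Row for BeW (columns Lo/k/H, Lo/k/T, Lo/f/H, Lo/f/T, Mid/k/H, Mid/k/T, Mid/f/H, Mid/f/T): (5,4) (5,4) (-1,-4) (-1,-4) (3,-3) (-3,-3) (3,-3) (-3,-3).
Under BeW, Firm A's choice at the node after B-Mid-c can never be reached regardless of what Firm B does, so varying those choices leaves every outcome unchanged.
Holding the reachable choices fixed and varying the unreachable one freely already gives 2 equivalent strategies.
No other strategy reproduces this row, so those 2 are the full class: BeD, BeW.

2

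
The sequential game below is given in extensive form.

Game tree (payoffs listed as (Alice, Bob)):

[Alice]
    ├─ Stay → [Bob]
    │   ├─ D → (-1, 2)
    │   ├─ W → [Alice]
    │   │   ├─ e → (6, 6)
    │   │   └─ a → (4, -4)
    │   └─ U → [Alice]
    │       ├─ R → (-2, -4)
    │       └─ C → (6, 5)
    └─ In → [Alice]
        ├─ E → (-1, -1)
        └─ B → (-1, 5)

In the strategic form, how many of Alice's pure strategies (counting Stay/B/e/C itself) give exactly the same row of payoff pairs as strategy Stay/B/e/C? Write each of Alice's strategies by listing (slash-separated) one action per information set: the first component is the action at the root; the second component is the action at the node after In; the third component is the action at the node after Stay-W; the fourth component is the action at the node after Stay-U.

2

Row for Stay/B/e/C (columns D, W, U): (-1,2) (6,6) (6,5).
Under Stay/B/e/C, Alice's choice at the node after In can never be reached regardless of what Bob does, so varying those choices leaves every outcome unchanged.
Holding the reachable choices fixed and varying the unreachable one freely already gives 2 equivalent strategies.
No other strategy reproduces this row, so those 2 are the full class: Stay/E/e/C, Stay/B/e/C.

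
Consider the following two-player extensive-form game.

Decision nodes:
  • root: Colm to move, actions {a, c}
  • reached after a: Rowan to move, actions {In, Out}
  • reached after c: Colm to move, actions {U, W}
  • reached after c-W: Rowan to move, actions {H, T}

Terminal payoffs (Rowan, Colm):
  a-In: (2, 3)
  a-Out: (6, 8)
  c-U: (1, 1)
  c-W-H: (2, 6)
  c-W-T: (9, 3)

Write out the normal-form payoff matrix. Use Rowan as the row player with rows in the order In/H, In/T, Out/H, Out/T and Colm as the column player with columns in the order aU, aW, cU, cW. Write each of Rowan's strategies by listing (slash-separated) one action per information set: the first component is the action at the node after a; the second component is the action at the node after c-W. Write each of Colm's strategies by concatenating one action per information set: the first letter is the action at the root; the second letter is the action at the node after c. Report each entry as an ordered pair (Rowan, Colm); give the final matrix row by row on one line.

In/H: (2,3) (2,3) (1,1) (2,6) | In/T: (2,3) (2,3) (1,1) (9,3) | Out/H: (6,8) (6,8) (1,1) (2,6) | Out/T: (6,8) (6,8) (1,1) (9,3)

Row In/H: aU→(2,3), aW→(2,3), cU→(1,1), cW→(2,6)
Row In/T: aU→(2,3), aW→(2,3), cU→(1,1), cW→(9,3)
Row Out/H: aU→(6,8), aW→(6,8), cU→(1,1), cW→(2,6)
Row Out/T: aU→(6,8), aW→(6,8), cU→(1,1), cW→(9,3)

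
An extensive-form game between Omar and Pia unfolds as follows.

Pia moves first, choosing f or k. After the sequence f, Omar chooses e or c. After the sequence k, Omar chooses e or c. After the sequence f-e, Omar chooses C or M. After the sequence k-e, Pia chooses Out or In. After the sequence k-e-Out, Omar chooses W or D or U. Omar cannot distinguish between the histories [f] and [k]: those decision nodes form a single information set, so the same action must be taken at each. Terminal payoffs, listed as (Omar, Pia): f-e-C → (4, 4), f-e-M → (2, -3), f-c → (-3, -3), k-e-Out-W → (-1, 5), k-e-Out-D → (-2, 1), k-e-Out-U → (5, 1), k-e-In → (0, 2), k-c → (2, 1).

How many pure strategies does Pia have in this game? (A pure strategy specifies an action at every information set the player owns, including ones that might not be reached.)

4

Pia owns the root with actions {f, k} — two choices.
Pia owns the node after k-e with actions {Out, In} — two choices.
A pure strategy fixes one action at each information set independently, so the count is the product 2 × 2 = 4.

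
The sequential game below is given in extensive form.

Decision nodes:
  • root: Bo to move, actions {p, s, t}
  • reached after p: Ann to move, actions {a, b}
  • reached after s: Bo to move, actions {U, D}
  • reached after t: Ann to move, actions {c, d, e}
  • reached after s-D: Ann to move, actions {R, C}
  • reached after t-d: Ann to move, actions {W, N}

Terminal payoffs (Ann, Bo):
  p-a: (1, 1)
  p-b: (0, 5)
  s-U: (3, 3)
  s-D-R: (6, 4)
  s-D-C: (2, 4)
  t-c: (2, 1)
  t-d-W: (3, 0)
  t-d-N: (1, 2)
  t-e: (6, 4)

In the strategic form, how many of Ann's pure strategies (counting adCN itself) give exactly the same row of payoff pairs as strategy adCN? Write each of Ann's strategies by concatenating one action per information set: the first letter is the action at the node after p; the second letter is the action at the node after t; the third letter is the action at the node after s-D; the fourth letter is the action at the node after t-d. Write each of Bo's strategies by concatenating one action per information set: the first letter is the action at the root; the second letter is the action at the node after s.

1

Row for adCN (columns pU, pD, sU, sD, tU, tD): (1,1) (1,1) (3,3) (2,4) (1,2) (1,2).
Every one of Ann's information sets is on the play path for some reply by Bo when Ann follows adCN.
Changing the action at any of them therefore changes at least one column, so only adCN itself gives this row.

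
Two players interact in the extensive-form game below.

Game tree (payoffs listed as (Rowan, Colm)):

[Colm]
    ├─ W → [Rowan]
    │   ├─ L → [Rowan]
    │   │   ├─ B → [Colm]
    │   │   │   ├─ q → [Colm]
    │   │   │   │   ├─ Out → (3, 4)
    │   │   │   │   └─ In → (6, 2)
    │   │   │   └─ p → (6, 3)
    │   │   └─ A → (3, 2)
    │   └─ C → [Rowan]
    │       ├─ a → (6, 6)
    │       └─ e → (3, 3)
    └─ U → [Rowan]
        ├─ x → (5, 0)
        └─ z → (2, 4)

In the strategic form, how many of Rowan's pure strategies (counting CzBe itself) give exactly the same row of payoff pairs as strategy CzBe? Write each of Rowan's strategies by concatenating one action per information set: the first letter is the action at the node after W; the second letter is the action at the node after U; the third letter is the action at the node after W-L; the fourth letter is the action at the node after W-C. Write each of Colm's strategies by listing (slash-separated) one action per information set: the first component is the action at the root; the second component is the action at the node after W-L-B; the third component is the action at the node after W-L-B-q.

Row for CzBe (columns W/q/Out, W/q/In, W/p/Out, W/p/In, U/q/Out, U/q/In, U/p/Out, U/p/In): (3,3) (3,3) (3,3) (3,3) (2,4) (2,4) (2,4) (2,4).
Under CzBe, Rowan's choice at the node after W-L can never be reached regardless of what Colm does, so varying those choices leaves every outcome unchanged.
Holding the reachable choices fixed and varying the unreachable one freely already gives 2 equivalent strategies.
No other strategy reproduces this row, so those 2 are the full class: CzBe, CzAe.

2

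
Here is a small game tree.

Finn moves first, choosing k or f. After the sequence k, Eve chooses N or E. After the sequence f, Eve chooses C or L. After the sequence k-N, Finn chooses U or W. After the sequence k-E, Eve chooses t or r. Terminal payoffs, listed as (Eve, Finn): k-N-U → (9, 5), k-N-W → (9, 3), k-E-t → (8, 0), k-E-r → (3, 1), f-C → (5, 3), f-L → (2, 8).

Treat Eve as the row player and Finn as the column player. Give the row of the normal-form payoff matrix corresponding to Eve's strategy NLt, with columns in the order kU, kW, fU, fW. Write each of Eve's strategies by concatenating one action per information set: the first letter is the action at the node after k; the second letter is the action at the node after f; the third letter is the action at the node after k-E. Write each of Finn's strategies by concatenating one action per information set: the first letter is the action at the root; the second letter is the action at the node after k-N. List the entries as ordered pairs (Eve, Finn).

(9,5) (9,3) (2,8) (2,8)

vs kU: Finn plays k → Eve plays N at [k] → Finn plays U at [k-N] → (9, 5)
vs kW: Finn plays k → Eve plays N at [k] → Finn plays W at [k-N] → (9, 3)
vs fU: Finn plays f → Eve plays L at [f] → (2, 8)
vs fW: Finn plays f → Eve plays L at [f] → (2, 8)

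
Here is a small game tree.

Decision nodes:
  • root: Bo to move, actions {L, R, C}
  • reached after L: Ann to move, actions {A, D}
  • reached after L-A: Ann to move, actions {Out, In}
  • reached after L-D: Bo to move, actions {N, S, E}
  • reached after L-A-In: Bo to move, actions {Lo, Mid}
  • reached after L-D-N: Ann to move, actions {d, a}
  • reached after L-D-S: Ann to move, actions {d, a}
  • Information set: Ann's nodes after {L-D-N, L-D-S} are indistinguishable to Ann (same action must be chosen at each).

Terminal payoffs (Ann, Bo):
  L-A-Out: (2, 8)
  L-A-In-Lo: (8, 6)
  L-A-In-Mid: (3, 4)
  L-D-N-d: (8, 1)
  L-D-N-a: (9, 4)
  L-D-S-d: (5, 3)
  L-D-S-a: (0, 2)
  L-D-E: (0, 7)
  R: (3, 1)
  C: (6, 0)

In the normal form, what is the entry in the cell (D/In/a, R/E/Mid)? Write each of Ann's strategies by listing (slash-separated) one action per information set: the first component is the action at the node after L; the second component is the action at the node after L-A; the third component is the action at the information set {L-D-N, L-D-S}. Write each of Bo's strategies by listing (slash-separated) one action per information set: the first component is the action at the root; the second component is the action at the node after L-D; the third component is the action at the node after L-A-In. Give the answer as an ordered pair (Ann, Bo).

Trace the play path from the root:
  Bo plays R
→ terminal payoff (3, 1).
(Ann's choice at the node after L is never reached on this path, so it doesn't affect the outcome.)

(3, 1)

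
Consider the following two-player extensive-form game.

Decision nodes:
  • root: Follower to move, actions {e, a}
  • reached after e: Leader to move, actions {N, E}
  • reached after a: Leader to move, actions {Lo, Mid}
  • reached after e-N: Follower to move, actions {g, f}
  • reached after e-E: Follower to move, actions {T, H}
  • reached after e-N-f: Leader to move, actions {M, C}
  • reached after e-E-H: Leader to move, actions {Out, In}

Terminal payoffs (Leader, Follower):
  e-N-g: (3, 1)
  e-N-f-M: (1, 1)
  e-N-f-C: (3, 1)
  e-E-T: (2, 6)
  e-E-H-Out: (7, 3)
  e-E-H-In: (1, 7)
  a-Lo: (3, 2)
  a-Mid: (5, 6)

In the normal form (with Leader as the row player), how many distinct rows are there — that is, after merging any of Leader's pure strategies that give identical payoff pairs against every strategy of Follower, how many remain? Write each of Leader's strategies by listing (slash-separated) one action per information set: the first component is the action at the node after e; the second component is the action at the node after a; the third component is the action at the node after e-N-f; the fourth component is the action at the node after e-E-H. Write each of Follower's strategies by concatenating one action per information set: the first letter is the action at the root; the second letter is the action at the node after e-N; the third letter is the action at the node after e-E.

Leader has 16 pure strategies: N/Lo/M/Out, N/Lo/M/In, N/Lo/C/Out, N/Lo/C/In, N/Mid/M/Out, N/Mid/M/In, N/Mid/C/Out, N/Mid/C/In, E/Lo/M/Out, E/Lo/M/In, E/Lo/C/Out, E/Lo/C/In, E/Mid/M/Out, E/Mid/M/In, E/Mid/C/Out, E/Mid/C/In. Columns: egT, egH, efT, efH, agT, agH, afT, afH.
{N/Lo/M/Out, N/Lo/M/In} → row (3,1) (3,1) (1,1) (1,1) (3,2) (3,2) (3,2) (3,2)
{N/Lo/C/Out, N/Lo/C/In} → row (3,1) (3,1) (3,1) (3,1) (3,2) (3,2) (3,2) (3,2)
{N/Mid/M/Out, N/Mid/M/In} → row (3,1) (3,1) (1,1) (1,1) (5,6) (5,6) (5,6) (5,6)
{N/Mid/C/Out, N/Mid/C/In} → row (3,1) (3,1) (3,1) (3,1) (5,6) (5,6) (5,6) (5,6)
{E/Lo/M/Out, E/Lo/C/Out} → row (2,6) (7,3) (2,6) (7,3) (3,2) (3,2) (3,2) (3,2)
{E/Lo/M/In, E/Lo/C/In} → row (2,6) (1,7) (2,6) (1,7) (3,2) (3,2) (3,2) (3,2)
{E/Mid/M/Out, E/Mid/C/Out} → row (2,6) (7,3) (2,6) (7,3) (5,6) (5,6) (5,6) (5,6)
{E/Mid/M/In, E/Mid/C/In} → row (2,6) (1,7) (2,6) (1,7) (5,6) (5,6) (5,6) (5,6)
That's 8 distinct rows out of 16 strategies.

8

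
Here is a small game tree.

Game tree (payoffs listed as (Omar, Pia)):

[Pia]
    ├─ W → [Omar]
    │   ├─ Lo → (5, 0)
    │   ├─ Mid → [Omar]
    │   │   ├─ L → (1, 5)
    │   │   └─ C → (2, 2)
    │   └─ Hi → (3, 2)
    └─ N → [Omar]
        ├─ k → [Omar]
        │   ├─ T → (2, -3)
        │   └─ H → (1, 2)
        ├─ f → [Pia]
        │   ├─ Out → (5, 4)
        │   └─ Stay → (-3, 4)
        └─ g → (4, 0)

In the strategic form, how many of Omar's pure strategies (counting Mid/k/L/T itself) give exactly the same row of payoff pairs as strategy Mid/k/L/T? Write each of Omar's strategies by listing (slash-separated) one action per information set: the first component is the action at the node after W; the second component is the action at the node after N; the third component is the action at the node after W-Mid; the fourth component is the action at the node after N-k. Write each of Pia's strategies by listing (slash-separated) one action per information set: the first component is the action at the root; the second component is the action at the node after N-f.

Row for Mid/k/L/T (columns W/Out, W/Stay, N/Out, N/Stay): (1,5) (1,5) (2,-3) (2,-3).
Every one of Omar's information sets is on the play path for some reply by Pia when Omar follows Mid/k/L/T.
Changing the action at any of them therefore changes at least one column, so only Mid/k/L/T itself gives this row.

1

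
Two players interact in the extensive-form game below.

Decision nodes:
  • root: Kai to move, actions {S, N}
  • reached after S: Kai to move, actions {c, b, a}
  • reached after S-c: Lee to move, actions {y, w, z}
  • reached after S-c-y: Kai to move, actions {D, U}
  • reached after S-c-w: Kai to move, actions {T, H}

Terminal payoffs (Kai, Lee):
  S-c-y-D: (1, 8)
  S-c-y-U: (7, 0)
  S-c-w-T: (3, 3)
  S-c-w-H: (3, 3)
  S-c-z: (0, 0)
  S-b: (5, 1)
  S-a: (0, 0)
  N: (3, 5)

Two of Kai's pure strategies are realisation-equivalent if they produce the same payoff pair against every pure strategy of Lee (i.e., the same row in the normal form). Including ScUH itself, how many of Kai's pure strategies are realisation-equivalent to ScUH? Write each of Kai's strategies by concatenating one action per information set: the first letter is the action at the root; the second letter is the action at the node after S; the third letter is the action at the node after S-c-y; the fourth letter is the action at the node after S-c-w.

2

Row for ScUH (columns y, w, z): (7,0) (3,3) (0,0).
Every one of Kai's information sets is on the play path for some reply by Lee when Kai follows ScUH.
Even so, ScUT happens to produce the same payoff in every column — so 2 strategies share this row.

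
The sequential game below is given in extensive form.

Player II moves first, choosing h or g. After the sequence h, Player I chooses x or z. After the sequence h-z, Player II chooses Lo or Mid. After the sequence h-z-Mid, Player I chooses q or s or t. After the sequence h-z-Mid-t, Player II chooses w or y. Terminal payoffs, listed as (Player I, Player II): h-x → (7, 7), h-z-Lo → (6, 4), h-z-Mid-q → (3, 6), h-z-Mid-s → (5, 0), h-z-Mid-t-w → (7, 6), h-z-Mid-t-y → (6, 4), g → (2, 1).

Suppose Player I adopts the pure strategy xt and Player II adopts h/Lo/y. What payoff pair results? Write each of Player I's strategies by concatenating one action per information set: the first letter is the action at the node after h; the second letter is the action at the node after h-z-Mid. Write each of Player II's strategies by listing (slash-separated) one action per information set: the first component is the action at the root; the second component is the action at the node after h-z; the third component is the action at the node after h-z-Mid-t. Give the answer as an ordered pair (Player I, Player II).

Trace the play path from the root:
  Player II plays h
  Player I plays x at [h]
→ terminal payoff (7, 7).
(Player I's choice at the node after h-z-Mid is never reached on this path, so it doesn't affect the outcome.)

(7, 7)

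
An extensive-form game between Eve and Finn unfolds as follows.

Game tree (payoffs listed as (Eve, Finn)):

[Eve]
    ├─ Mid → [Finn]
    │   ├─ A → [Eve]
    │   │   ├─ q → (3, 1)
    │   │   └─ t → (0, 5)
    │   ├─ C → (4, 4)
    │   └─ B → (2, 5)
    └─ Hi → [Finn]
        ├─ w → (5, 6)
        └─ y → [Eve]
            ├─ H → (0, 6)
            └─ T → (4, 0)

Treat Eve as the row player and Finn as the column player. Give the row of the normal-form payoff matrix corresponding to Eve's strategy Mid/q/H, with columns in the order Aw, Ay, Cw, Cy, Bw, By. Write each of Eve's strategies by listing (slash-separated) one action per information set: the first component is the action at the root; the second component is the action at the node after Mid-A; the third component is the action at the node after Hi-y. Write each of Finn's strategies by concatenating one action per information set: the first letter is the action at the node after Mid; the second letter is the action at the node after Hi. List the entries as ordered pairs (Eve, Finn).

vs Aw: Eve plays Mid → Finn plays A at [Mid] → Eve plays q at [Mid-A] → (3, 1)
vs Ay: Eve plays Mid → Finn plays A at [Mid] → Eve plays q at [Mid-A] → (3, 1)
vs Cw: Eve plays Mid → Finn plays C at [Mid] → (4, 4)
vs Cy: Eve plays Mid → Finn plays C at [Mid] → (4, 4)
vs Bw: Eve plays Mid → Finn plays B at [Mid] → (2, 5)
vs By: Eve plays Mid → Finn plays B at [Mid] → (2, 5)

(3,1) (3,1) (4,4) (4,4) (2,5) (2,5)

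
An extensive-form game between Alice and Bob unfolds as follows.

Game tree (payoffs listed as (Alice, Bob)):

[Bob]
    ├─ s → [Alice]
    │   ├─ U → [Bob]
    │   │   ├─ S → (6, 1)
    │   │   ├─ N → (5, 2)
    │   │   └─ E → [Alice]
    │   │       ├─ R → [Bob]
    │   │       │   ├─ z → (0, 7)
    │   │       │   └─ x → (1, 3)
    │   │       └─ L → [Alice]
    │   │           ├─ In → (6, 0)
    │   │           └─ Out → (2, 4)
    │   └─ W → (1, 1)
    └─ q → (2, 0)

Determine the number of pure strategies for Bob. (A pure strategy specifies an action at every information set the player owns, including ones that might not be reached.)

Bob owns the root with actions {s, q} — two choices.
Bob owns the node after s-U with actions {S, N, E} — three choices.
Bob owns the node after s-U-E-R with actions {z, x} — two choices.
A pure strategy fixes one action at each information set independently, so the count is the product 2 × 3 × 2 = 12.
(For reference, Alice has 8 pure strategies, giving a 12×8 normal-form matrix.)

12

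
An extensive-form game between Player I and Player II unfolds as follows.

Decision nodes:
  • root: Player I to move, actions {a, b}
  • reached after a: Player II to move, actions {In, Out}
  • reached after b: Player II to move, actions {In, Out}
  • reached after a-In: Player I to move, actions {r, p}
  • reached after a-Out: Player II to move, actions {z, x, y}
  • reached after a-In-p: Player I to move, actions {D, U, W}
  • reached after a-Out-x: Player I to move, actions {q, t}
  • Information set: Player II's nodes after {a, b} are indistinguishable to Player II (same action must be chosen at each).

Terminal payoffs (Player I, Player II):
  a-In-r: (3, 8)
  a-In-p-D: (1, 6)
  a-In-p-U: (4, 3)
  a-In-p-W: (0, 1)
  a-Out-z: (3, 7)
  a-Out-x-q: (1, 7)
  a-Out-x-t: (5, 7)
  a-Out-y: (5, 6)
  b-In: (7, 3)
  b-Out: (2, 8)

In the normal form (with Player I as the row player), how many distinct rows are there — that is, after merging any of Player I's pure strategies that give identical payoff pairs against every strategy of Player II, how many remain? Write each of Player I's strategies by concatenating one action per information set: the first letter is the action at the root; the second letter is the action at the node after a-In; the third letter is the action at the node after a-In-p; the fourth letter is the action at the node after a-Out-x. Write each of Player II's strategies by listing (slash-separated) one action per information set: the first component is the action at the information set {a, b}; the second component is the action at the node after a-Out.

9

Player I has 24 pure strategies: arDq, arDt, arUq, arUt, arWq, arWt, apDq, apDt, apUq, apUt, apWq, apWt, brDq, brDt, brUq, brUt, brWq, brWt, bpDq, bpDt, bpUq, bpUt, bpWq, bpWt. Columns: In/z, In/x, In/y, Out/z, Out/x, Out/y.
{arDq, arUq, arWq} → row (3,8) (3,8) (3,8) (3,7) (1,7) (5,6)
{arDt, arUt, arWt} → row (3,8) (3,8) (3,8) (3,7) (5,7) (5,6)
{apDq} → row (1,6) (1,6) (1,6) (3,7) (1,7) (5,6)
{apDt} → row (1,6) (1,6) (1,6) (3,7) (5,7) (5,6)
{apUq} → row (4,3) (4,3) (4,3) (3,7) (1,7) (5,6)
{apUt} → row (4,3) (4,3) (4,3) (3,7) (5,7) (5,6)
{apWq} → row (0,1) (0,1) (0,1) (3,7) (1,7) (5,6)
{apWt} → row (0,1) (0,1) (0,1) (3,7) (5,7) (5,6)
{brDq, brDt, brUq, brUt, brWq, brWt, bpDq, bpDt, bpUq, bpUt, bpWq, bpWt} → row (7,3) (7,3) (7,3) (2,8) (2,8) (2,8)
That's 9 distinct rows out of 24 strategies.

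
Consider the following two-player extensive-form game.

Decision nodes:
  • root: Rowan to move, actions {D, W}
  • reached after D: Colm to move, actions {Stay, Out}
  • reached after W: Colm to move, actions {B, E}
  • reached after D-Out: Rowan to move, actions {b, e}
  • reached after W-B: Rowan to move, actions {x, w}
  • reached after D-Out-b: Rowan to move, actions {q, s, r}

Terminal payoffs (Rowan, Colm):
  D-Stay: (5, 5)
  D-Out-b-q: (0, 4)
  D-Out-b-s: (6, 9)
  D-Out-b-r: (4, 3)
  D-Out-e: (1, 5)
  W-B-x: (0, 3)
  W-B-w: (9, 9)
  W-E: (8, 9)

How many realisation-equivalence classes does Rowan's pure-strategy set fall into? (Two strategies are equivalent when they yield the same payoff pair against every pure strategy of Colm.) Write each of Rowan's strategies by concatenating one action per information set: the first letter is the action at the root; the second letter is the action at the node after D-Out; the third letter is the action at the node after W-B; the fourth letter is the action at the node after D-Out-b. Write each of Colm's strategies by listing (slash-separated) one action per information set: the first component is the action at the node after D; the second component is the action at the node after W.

Rowan has 24 pure strategies: Dbxq, Dbxs, Dbxr, Dbwq, Dbws, Dbwr, Dexq, Dexs, Dexr, Dewq, Dews, Dewr, Wbxq, Wbxs, Wbxr, Wbwq, Wbws, Wbwr, Wexq, Wexs, Wexr, Wewq, Wews, Wewr. Columns: Stay/B, Stay/E, Out/B, Out/E.
{Dbxq, Dbwq} → row (5,5) (5,5) (0,4) (0,4)
{Dbxs, Dbws} → row (5,5) (5,5) (6,9) (6,9)
{Dbxr, Dbwr} → row (5,5) (5,5) (4,3) (4,3)
{Dexq, Dexs, Dexr, Dewq, Dews, Dewr} → row (5,5) (5,5) (1,5) (1,5)
{Wbxq, Wbxs, Wbxr, Wexq, Wexs, Wexr} → row (0,3) (8,9) (0,3) (8,9)
{Wbwq, Wbws, Wbwr, Wewq, Wews, Wewr} → row (9,9) (8,9) (9,9) (8,9)
That's 6 distinct rows out of 24 strategies.

6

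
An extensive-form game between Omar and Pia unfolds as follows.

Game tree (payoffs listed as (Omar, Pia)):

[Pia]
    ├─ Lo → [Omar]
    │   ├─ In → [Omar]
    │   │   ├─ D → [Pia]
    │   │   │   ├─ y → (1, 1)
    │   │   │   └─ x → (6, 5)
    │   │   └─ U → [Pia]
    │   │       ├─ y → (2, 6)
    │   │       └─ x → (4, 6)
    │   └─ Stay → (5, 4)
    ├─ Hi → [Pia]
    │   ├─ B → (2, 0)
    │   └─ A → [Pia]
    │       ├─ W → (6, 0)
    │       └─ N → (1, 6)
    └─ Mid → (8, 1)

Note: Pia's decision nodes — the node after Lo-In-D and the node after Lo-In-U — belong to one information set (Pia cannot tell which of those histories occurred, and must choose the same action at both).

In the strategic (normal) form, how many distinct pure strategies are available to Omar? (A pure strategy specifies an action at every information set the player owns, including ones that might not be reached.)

4

Omar owns the node after Lo with actions {In, Stay} — two choices.
Omar owns the node after Lo-In with actions {D, U} — two choices.
A pure strategy fixes one action at each information set independently, so the count is the product 2 × 2 = 4.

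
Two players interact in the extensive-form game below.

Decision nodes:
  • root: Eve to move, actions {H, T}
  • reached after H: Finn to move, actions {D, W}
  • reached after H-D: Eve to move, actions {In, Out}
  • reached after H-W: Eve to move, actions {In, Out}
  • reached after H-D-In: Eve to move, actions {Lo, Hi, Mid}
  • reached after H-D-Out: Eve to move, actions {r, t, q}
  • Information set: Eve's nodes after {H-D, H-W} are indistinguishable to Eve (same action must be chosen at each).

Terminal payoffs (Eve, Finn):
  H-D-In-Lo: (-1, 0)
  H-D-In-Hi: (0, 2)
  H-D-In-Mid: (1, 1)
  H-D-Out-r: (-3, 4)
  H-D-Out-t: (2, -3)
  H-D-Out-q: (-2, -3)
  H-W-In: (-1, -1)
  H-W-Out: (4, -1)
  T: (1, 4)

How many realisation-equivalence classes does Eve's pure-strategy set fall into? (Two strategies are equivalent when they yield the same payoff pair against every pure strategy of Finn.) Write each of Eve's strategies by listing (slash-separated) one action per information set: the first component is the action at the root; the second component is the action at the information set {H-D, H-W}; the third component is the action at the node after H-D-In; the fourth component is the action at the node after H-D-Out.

Eve has 36 pure strategies: H/In/Lo/r, H/In/Lo/t, H/In/Lo/q, H/In/Hi/r, H/In/Hi/t, H/In/Hi/q, H/In/Mid/r, H/In/Mid/t, H/In/Mid/q, H/Out/Lo/r, H/Out/Lo/t, H/Out/Lo/q, H/Out/Hi/r, H/Out/Hi/t, H/Out/Hi/q, H/Out/Mid/r, H/Out/Mid/t, H/Out/Mid/q, T/In/Lo/r, T/In/Lo/t, T/In/Lo/q, T/In/Hi/r, T/In/Hi/t, T/In/Hi/q, T/In/Mid/r, T/In/Mid/t, T/In/Mid/q, T/Out/Lo/r, T/Out/Lo/t, T/Out/Lo/q, T/Out/Hi/r, T/Out/Hi/t, T/Out/Hi/q, T/Out/Mid/r, T/Out/Mid/t, T/Out/Mid/q. Columns: D, W.
{H/In/Lo/r, H/In/Lo/t, H/In/Lo/q} → row (-1,0) (-1,-1)
{H/In/Hi/r, H/In/Hi/t, H/In/Hi/q} → row (0,2) (-1,-1)
{H/In/Mid/r, H/In/Mid/t, H/In/Mid/q} → row (1,1) (-1,-1)
{H/Out/Lo/r, H/Out/Hi/r, H/Out/Mid/r} → row (-3,4) (4,-1)
{H/Out/Lo/t, H/Out/Hi/t, H/Out/Mid/t} → row (2,-3) (4,-1)
{H/Out/Lo/q, H/Out/Hi/q, H/Out/Mid/q} → row (-2,-3) (4,-1)
{T/In/Lo/r, T/In/Lo/t, T/In/Lo/q, T/In/Hi/r, T/In/Hi/t, T/In/Hi/q, T/In/Mid/r, T/In/Mid/t, T/In/Mid/q, T/Out/Lo/r, T/Out/Lo/t, T/Out/Lo/q, T/Out/Hi/r, T/Out/Hi/t, T/Out/Hi/q, T/Out/Mid/r, T/Out/Mid/t, T/Out/Mid/q} → row (1,4) (1,4)
That's 7 distinct rows out of 36 strategies.

7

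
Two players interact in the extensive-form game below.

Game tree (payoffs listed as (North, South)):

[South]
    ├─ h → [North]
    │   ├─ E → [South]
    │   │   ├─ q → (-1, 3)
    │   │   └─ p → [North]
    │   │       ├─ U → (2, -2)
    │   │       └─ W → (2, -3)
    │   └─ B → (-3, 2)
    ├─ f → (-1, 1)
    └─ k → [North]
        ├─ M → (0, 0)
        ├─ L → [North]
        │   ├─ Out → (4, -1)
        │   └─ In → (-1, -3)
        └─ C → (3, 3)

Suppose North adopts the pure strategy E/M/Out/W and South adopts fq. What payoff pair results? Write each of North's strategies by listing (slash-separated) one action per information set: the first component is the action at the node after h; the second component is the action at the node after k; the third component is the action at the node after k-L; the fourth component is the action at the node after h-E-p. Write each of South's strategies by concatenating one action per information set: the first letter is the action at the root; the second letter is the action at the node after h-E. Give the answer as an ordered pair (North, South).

Trace the play path from the root:
  South plays f
→ terminal payoff (-1, 1).
(North's choice at the node after h is never reached on this path, so it doesn't affect the outcome.)

(-1, 1)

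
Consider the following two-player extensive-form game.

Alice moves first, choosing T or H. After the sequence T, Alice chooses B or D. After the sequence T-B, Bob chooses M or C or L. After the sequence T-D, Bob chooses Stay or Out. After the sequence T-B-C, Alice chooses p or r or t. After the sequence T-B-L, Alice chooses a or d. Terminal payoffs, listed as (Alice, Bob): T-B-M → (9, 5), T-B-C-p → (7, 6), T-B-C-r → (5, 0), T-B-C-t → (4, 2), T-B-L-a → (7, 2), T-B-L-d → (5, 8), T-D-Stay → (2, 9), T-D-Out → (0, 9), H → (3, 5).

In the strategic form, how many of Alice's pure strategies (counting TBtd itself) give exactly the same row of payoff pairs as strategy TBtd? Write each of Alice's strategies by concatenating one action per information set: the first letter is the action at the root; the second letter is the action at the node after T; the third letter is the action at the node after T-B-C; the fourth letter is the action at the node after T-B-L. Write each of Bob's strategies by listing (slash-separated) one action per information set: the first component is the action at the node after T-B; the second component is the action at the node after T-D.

1

Row for TBtd (columns M/Stay, M/Out, C/Stay, C/Out, L/Stay, L/Out): (9,5) (9,5) (4,2) (4,2) (5,8) (5,8).
Every one of Alice's information sets is on the play path for some reply by Bob when Alice follows TBtd.
Changing the action at any of them therefore changes at least one column, so only TBtd itself gives this row.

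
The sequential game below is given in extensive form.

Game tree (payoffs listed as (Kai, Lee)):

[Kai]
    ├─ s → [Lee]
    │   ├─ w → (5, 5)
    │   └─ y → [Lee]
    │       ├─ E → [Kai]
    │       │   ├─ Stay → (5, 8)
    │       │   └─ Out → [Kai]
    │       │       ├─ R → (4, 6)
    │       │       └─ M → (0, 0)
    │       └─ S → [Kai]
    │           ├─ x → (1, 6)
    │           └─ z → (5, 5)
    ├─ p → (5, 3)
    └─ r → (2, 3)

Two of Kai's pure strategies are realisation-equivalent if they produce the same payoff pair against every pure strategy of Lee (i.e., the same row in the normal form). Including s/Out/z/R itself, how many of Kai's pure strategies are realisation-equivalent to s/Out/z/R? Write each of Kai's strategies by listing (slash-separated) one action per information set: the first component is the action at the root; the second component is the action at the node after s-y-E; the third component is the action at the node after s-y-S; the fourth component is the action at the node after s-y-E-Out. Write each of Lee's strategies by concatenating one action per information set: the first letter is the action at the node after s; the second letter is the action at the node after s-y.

Row for s/Out/z/R (columns wE, wS, yE, yS): (5,5) (5,5) (4,6) (5,5).
Every one of Kai's information sets is on the play path for some reply by Lee when Kai follows s/Out/z/R.
Changing the action at any of them therefore changes at least one column, so only s/Out/z/R itself gives this row.

1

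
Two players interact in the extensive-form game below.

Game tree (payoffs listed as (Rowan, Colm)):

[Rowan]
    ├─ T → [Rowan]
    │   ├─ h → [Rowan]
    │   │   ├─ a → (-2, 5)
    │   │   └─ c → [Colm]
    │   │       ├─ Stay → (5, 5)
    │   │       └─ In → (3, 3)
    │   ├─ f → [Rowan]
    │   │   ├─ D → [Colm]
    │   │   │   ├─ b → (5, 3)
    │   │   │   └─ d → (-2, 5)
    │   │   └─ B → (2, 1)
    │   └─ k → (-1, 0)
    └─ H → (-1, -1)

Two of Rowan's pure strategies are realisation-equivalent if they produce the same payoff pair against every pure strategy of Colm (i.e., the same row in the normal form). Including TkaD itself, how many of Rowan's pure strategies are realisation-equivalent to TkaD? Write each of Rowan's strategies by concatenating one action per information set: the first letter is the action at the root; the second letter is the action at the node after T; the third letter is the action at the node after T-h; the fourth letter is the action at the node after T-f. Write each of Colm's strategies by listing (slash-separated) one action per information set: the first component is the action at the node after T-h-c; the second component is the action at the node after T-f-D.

4

Row for TkaD (columns Stay/b, Stay/d, In/b, In/d): (-1,0) (-1,0) (-1,0) (-1,0).
Under TkaD, Rowan's choice at the node after T-h and at the node after T-f can never be reached regardless of what Colm does, so varying those choices leaves every outcome unchanged.
Holding the reachable choices fixed and varying the unreachable ones freely already gives 2 × 2 = 4 equivalent strategies.
No other strategy reproduces this row, so those 4 are the full class: TkaD, TkaB, TkcD, TkcB.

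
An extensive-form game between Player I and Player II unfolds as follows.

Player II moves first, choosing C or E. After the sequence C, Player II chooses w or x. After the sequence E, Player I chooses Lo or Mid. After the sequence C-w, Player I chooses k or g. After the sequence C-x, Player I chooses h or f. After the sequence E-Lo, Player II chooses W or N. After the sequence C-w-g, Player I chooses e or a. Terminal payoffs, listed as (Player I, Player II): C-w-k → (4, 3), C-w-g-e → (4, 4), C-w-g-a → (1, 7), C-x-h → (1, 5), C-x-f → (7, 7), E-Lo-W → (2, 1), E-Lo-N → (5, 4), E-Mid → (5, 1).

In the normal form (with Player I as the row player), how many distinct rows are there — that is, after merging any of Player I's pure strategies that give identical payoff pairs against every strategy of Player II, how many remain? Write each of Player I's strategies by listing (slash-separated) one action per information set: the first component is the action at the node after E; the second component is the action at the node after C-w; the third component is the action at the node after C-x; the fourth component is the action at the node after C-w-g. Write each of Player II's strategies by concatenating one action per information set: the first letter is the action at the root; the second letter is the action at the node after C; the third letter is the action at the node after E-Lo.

12

Player I has 16 pure strategies: Lo/k/h/e, Lo/k/h/a, Lo/k/f/e, Lo/k/f/a, Lo/g/h/e, Lo/g/h/a, Lo/g/f/e, Lo/g/f/a, Mid/k/h/e, Mid/k/h/a, Mid/k/f/e, Mid/k/f/a, Mid/g/h/e, Mid/g/h/a, Mid/g/f/e, Mid/g/f/a. Columns: CwW, CwN, CxW, CxN, EwW, EwN, ExW, ExN.
{Lo/k/h/e, Lo/k/h/a} → row (4,3) (4,3) (1,5) (1,5) (2,1) (5,4) (2,1) (5,4)
{Lo/k/f/e, Lo/k/f/a} → row (4,3) (4,3) (7,7) (7,7) (2,1) (5,4) (2,1) (5,4)
{Lo/g/h/e} → row (4,4) (4,4) (1,5) (1,5) (2,1) (5,4) (2,1) (5,4)
{Lo/g/h/a} → row (1,7) (1,7) (1,5) (1,5) (2,1) (5,4) (2,1) (5,4)
{Lo/g/f/e} → row (4,4) (4,4) (7,7) (7,7) (2,1) (5,4) (2,1) (5,4)
{Lo/g/f/a} → row (1,7) (1,7) (7,7) (7,7) (2,1) (5,4) (2,1) (5,4)
{Mid/k/h/e, Mid/k/h/a} → row (4,3) (4,3) (1,5) (1,5) (5,1) (5,1) (5,1) (5,1)
{Mid/k/f/e, Mid/k/f/a} → row (4,3) (4,3) (7,7) (7,7) (5,1) (5,1) (5,1) (5,1)
{Mid/g/h/e} → row (4,4) (4,4) (1,5) (1,5) (5,1) (5,1) (5,1) (5,1)
{Mid/g/h/a} → row (1,7) (1,7) (1,5) (1,5) (5,1) (5,1) (5,1) (5,1)
{Mid/g/f/e} → row (4,4) (4,4) (7,7) (7,7) (5,1) (5,1) (5,1) (5,1)
{Mid/g/f/a} → row (1,7) (1,7) (7,7) (7,7) (5,1) (5,1) (5,1) (5,1)
That's 12 distinct rows out of 16 strategies.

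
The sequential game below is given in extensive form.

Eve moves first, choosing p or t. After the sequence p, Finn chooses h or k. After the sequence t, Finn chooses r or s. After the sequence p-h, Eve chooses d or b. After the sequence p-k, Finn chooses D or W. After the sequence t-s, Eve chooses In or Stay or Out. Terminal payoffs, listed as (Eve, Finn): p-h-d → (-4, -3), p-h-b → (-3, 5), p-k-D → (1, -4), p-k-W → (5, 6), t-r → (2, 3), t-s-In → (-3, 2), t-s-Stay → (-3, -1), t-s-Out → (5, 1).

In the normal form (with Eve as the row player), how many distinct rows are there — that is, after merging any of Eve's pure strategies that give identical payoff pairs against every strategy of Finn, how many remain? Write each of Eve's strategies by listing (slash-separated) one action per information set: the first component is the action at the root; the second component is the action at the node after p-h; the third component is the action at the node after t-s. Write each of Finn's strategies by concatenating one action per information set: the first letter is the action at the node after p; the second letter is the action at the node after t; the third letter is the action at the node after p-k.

Eve has 12 pure strategies: p/d/In, p/d/Stay, p/d/Out, p/b/In, p/b/Stay, p/b/Out, t/d/In, t/d/Stay, t/d/Out, t/b/In, t/b/Stay, t/b/Out. Columns: hrD, hrW, hsD, hsW, krD, krW, ksD, ksW.
{p/d/In, p/d/Stay, p/d/Out} → row (-4,-3) (-4,-3) (-4,-3) (-4,-3) (1,-4) (5,6) (1,-4) (5,6)
{p/b/In, p/b/Stay, p/b/Out} → row (-3,5) (-3,5) (-3,5) (-3,5) (1,-4) (5,6) (1,-4) (5,6)
{t/d/In, t/b/In} → row (2,3) (2,3) (-3,2) (-3,2) (2,3) (2,3) (-3,2) (-3,2)
{t/d/Stay, t/b/Stay} → row (2,3) (2,3) (-3,-1) (-3,-1) (2,3) (2,3) (-3,-1) (-3,-1)
{t/d/Out, t/b/Out} → row (2,3) (2,3) (5,1) (5,1) (2,3) (2,3) (5,1) (5,1)
That's 5 distinct rows out of 12 strategies.

5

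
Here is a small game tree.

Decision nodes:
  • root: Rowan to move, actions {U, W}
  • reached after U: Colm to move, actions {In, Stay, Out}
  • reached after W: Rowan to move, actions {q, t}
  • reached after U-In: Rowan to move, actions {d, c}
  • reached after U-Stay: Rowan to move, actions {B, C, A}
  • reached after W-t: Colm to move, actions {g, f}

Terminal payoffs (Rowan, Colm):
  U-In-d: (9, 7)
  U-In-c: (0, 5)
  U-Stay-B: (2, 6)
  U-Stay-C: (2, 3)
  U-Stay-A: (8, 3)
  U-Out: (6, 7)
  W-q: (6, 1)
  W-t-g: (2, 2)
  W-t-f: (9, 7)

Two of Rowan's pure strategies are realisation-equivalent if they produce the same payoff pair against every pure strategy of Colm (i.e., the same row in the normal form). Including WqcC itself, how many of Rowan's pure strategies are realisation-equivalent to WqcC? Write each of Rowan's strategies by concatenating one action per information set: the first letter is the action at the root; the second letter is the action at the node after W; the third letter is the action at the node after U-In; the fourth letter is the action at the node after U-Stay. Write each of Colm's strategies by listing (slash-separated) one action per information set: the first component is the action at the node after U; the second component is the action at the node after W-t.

Row for WqcC (columns In/g, In/f, Stay/g, Stay/f, Out/g, Out/f): (6,1) (6,1) (6,1) (6,1) (6,1) (6,1).
Under WqcC, Rowan's choice at the node after U-In and at the node after U-Stay can never be reached regardless of what Colm does, so varying those choices leaves every outcome unchanged.
Holding the reachable choices fixed and varying the unreachable ones freely already gives 2 × 3 = 6 equivalent strategies.
No other strategy reproduces this row, so those 6 are the full class: WqdB, WqdC, WqdA, WqcB, WqcC, WqcA.

6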